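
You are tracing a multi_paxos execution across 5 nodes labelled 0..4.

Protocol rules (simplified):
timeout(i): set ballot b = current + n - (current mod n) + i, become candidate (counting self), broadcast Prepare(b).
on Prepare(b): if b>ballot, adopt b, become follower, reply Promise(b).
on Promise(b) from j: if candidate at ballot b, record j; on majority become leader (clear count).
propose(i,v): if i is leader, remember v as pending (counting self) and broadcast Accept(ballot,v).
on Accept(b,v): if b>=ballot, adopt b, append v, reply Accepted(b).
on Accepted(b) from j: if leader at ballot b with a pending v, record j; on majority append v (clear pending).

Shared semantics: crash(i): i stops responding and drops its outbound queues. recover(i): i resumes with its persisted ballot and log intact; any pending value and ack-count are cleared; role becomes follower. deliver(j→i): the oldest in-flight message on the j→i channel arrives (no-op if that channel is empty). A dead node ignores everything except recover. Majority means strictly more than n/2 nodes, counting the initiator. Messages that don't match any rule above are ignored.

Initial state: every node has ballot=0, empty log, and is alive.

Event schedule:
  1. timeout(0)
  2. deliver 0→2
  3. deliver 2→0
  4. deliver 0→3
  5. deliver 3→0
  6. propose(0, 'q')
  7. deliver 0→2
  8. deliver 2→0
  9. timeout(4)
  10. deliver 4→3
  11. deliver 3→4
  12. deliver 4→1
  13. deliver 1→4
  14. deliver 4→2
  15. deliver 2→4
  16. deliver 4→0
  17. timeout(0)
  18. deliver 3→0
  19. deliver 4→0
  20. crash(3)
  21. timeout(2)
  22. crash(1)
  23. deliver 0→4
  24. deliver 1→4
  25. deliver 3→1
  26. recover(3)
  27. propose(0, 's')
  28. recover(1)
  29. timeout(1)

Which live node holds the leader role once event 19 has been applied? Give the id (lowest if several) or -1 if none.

after 1 — timeout(0): n0:cand/b5/[-]
after 2 — deliver 0→2: n2:foll/b5/[-]
after 3 — deliver 2→0: ·
after 4 — deliver 0→3: n3:foll/b5/[-]
after 5 — deliver 3→0: n0:lead/b5/[-]
after 6 — propose(0,'q'): ·
after 7 — deliver 0→2: n2:foll/b5/[q]
after 8 — deliver 2→0: ·
after 9 — timeout(4): n4:cand/b9/[-]
after 10 — deliver 4→3: n3:foll/b9/[-]
after 11 — deliver 3→4: ·
after 12 — deliver 4→1: n1:foll/b9/[-]
after 13 — deliver 1→4: n4:lead/b9/[-]
after 14 — deliver 4→2: n2:foll/b9/[q]
after 15 — deliver 2→4: ·
after 16 — deliver 4→0: n0:foll/b9/[-]
after 17 — timeout(0): n0:cand/b10/[-]
after 18 — deliver 3→0: ·
after 19 — deliver 4→0: ·

4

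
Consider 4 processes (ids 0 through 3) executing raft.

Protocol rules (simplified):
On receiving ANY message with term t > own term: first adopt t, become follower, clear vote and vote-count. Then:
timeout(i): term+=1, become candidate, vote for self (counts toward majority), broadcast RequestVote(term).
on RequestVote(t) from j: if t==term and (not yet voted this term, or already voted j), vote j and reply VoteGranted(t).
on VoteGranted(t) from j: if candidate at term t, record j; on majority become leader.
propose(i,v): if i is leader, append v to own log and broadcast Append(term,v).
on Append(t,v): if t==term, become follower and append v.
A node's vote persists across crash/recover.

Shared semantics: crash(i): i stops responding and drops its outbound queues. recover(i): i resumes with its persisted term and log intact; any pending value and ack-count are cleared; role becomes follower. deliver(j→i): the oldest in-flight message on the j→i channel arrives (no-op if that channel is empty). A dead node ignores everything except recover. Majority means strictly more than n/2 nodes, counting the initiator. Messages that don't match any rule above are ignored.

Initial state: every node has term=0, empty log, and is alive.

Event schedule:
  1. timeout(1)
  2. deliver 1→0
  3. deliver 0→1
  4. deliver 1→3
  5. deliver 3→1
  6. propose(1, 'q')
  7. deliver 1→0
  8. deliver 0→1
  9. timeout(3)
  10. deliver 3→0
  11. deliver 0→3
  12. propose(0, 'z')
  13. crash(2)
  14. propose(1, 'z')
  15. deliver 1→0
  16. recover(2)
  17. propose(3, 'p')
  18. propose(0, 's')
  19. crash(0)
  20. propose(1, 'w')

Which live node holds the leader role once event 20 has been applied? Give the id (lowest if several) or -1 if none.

e1 timeout(1): 1[cand,t=1,-]
e2 deliver 1→0: 0[foll,t=1,-]
e3 deliver 0→1: ·
e4 deliver 1→3: 3[foll,t=1,-]
e5 deliver 3→1: 1[lead,t=1,-]
e6 propose(1,'q'): 1[lead,t=1,q]
e7 deliver 1→0: 0[foll,t=1,q]
e8 deliver 0→1: ·
e9 timeout(3): 3[cand,t=2,-]
e10 deliver 3→0: 0[foll,t=2,q]
e11 deliver 0→3: ·
e12 propose(0,'z'): ·
e13 crash(2): 2[✗foll,t=0,-]
e14 propose(1,'z'): 1[lead,t=1,q,z]
e15 deliver 1→0: ·
e16 recover(2): 2[foll,t=0,-]
e17 propose(3,'p'): ·
e18 propose(0,'s'): ·
e19 crash(0): 0[✗foll,t=2,q]
e20 propose(1,'w'): 1[lead,t=1,q,z,w]

1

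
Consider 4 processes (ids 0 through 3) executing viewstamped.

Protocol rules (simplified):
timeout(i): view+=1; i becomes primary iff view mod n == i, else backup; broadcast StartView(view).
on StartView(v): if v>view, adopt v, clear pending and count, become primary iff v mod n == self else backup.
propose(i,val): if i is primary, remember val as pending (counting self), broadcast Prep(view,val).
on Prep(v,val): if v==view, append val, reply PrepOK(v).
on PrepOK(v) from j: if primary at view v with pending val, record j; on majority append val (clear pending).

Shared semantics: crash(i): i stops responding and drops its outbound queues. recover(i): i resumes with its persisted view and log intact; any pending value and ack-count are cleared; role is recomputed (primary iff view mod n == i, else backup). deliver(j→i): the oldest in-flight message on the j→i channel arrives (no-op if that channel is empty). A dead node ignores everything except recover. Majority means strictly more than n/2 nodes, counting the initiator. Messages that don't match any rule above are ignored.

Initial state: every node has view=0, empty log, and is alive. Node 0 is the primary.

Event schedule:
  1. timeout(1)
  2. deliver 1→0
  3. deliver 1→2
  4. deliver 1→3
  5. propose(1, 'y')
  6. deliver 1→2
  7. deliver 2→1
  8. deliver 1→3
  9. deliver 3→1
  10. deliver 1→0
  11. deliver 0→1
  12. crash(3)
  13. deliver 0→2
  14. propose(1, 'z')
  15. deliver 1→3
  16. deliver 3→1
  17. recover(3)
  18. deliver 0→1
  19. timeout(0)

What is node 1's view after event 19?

1. timeout(1):  <1:prim v1 ->
2. deliver 1→0:  <0:back v1 ->
3. deliver 1→2:  <2:back v1 ->
4. deliver 1→3:  <3:back v1 ->
5. propose(1,'y'):  nop
6. deliver 1→2:  <2:back v1 y>
7. deliver 2→1:  nop
8. deliver 1→3:  <3:back v1 y>
9. deliver 3→1:  <1:prim v1 y>
10. deliver 1→0:  <0:back v1 y>
11. deliver 0→1:  nop
12. crash(3):  <3:✗back v1 y>
13. deliver 0→2:  nop
14. propose(1,'z'):  nop
15. deliver 1→3:  nop
16. deliver 3→1:  nop
17. recover(3):  <3:back v1 y>
18. deliver 0→1:  nop
19. timeout(0):  <0:back v2 y>

1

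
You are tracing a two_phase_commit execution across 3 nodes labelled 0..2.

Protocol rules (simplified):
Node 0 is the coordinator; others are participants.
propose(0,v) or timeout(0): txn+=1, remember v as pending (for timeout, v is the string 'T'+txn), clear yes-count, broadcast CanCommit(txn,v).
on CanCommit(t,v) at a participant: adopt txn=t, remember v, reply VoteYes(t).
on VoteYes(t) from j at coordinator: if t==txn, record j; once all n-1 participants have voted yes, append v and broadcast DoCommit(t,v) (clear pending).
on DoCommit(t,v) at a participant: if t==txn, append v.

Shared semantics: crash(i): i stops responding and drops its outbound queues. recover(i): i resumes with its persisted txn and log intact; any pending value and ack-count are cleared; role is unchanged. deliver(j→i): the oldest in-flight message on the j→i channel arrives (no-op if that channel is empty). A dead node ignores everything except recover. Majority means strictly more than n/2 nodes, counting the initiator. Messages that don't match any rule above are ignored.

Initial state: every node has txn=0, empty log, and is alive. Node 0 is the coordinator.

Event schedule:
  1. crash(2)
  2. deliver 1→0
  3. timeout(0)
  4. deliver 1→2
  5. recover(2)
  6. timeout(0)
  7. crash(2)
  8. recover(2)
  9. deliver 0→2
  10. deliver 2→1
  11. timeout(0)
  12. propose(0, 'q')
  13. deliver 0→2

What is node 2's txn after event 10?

after 1 — crash(2): n2:✗part/t0/[-]
after 2 — deliver 1→0: ·
after 3 — timeout(0): n0:coor/t1/[-]
after 4 — deliver 1→2: ·
after 5 — recover(2): n2:part/t0/[-]
after 6 — timeout(0): n0:coor/t2/[-]
after 7 — crash(2): n2:✗part/t0/[-]
after 8 — recover(2): n2:part/t0/[-]
after 9 — deliver 0→2: n2:part/t1/[-]
after 10 — deliver 2→1: ·

1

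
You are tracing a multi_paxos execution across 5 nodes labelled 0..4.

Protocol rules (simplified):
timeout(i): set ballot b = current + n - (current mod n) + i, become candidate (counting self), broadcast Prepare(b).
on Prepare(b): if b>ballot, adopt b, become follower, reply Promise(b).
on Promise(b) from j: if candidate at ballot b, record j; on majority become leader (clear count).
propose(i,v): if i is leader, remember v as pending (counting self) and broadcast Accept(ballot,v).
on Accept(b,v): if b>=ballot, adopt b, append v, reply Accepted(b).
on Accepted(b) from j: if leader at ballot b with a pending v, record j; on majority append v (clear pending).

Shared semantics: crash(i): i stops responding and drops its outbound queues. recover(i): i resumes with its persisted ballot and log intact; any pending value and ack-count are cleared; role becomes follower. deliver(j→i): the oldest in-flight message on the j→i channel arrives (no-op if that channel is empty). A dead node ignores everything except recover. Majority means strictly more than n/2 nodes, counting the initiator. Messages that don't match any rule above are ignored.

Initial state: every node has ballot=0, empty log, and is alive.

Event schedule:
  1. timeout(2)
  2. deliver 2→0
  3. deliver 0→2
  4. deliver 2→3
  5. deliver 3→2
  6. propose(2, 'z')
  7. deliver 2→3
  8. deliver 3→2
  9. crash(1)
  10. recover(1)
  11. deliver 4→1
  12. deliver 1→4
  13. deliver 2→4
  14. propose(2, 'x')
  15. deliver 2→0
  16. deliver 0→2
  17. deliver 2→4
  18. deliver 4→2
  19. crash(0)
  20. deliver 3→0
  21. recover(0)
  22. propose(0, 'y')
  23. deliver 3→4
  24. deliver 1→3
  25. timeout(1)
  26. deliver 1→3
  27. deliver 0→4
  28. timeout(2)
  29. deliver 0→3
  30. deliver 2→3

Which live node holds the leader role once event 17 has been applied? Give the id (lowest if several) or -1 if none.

[1] timeout(2) → N2(cand b7 [-])
[2] deliver 2→0 → N0(foll b7 [-])
[3] deliver 0→2 → ∅
[4] deliver 2→3 → N3(foll b7 [-])
[5] deliver 3→2 → N2(lead b7 [-])
[6] propose(2,'z') → ∅
[7] deliver 2→3 → N3(foll b7 [z])
[8] deliver 3→2 → ∅
[9] crash(1) → N1(✗foll b0 [-])
[10] recover(1) → N1(foll b0 [-])
[11] deliver 4→1 → ∅
[12] deliver 1→4 → ∅
[13] deliver 2→4 → N4(foll b7 [-])
[14] propose(2,'x') → ∅
[15] deliver 2→0 → N0(foll b7 [z])
[16] deliver 0→2 → ∅
[17] deliver 2→4 → N4(foll b7 [z])

2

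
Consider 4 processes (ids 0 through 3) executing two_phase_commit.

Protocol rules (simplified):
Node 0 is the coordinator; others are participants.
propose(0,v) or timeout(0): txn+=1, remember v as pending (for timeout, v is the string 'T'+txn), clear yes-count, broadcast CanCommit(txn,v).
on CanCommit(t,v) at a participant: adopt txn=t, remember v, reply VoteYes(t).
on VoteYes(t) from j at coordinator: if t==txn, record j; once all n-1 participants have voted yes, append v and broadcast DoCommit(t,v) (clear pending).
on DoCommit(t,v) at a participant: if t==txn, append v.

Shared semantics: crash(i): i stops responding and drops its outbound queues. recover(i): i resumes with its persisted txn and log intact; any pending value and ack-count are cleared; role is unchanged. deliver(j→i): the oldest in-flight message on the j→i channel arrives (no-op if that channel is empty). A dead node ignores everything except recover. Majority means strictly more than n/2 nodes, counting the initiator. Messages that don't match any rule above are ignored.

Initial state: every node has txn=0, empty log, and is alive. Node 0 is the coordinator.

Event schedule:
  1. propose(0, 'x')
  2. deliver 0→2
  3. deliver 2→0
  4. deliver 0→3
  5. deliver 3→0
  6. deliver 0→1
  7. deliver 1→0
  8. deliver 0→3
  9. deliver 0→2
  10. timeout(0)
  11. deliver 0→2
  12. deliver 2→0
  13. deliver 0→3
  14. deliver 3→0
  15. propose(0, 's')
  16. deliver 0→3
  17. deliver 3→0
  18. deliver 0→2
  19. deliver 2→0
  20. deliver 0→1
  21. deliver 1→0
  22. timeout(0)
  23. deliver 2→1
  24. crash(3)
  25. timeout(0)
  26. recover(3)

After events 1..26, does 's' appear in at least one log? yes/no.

step 1 propose(0,'x'): 0={coor,t=1,log=-}
step 2 deliver 0→2: 2={part,t=1,log=-}
step 3 deliver 2→0: —
step 4 deliver 0→3: 3={part,t=1,log=-}
step 5 deliver 3→0: —
step 6 deliver 0→1: 1={part,t=1,log=-}
step 7 deliver 1→0: 0={coor,t=1,log=x}
step 8 deliver 0→3: 3={part,t=1,log=x}
step 9 deliver 0→2: 2={part,t=1,log=x}
step 10 timeout(0): 0={coor,t=2,log=x}
step 11 deliver 0→2: 2={part,t=2,log=x}
step 12 deliver 2→0: —
step 13 deliver 0→3: 3={part,t=2,log=x}
step 14 deliver 3→0: —
step 15 propose(0,'s'): 0={coor,t=3,log=x}
step 16 deliver 0→3: 3={part,t=3,log=x}
step 17 deliver 3→0: —
step 18 deliver 0→2: 2={part,t=3,log=x}
step 19 deliver 2→0: —
step 20 deliver 0→1: 1={part,t=1,log=x}
step 21 deliver 1→0: —
step 22 timeout(0): 0={coor,t=4,log=x}
step 23 deliver 2→1: —
step 24 crash(3): 3={✗part,t=3,log=x}
step 25 timeout(0): 0={coor,t=5,log=x}
step 26 recover(3): 3={part,t=3,log=x}

no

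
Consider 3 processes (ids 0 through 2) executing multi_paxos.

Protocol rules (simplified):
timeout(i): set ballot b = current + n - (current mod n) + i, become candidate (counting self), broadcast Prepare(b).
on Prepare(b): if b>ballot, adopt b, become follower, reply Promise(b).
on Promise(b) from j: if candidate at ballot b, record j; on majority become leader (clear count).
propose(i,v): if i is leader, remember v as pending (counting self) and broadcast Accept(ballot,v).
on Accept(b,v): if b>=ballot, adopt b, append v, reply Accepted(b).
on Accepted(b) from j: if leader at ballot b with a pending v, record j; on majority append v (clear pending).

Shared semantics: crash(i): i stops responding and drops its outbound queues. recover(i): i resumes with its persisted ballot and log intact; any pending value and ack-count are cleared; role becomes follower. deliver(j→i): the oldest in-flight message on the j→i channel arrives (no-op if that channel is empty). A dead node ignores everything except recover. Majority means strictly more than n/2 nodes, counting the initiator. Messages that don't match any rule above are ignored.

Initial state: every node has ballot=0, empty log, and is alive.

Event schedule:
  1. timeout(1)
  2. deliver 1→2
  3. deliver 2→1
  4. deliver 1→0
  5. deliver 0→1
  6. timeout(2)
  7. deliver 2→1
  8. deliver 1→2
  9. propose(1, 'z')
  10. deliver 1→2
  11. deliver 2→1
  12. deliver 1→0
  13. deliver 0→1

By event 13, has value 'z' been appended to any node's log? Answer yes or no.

no

after 1 — timeout(1): n1:cand/b4/[-]
after 2 — deliver 1→2: n2:foll/b4/[-]
after 3 — deliver 2→1: n1:lead/b4/[-]
after 4 — deliver 1→0: n0:foll/b4/[-]
after 5 — deliver 0→1: ·
after 6 — timeout(2): n2:cand/b8/[-]
after 7 — deliver 2→1: n1:foll/b8/[-]
after 8 — deliver 1→2: n2:lead/b8/[-]
after 9 — propose(1,'z'): ·
after 10 — deliver 1→2: ·
after 11 — deliver 2→1: ·
after 12 — deliver 1→0: ·
after 13 — deliver 0→1: ·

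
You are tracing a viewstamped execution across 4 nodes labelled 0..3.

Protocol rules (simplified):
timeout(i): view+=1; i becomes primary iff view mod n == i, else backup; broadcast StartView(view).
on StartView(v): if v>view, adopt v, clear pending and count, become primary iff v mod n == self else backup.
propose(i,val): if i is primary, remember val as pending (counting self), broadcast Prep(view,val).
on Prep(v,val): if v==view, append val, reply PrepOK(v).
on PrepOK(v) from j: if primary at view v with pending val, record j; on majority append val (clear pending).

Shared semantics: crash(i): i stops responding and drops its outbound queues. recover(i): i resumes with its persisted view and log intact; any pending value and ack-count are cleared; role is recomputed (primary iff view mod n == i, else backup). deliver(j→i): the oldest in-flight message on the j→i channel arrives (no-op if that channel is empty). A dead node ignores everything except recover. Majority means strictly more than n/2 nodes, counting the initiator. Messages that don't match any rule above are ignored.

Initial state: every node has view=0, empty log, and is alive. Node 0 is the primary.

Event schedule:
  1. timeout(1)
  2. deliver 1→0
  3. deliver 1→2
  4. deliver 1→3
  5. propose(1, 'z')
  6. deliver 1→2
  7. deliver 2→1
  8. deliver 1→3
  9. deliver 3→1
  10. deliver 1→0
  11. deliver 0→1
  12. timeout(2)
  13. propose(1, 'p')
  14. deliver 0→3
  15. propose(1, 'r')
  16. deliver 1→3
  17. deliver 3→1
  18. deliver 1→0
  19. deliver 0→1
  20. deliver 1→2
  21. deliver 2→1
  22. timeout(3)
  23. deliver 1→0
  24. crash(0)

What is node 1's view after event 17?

e1 timeout(1): 1[prim,v=1,-]
e2 deliver 1→0: 0[back,v=1,-]
e3 deliver 1→2: 2[back,v=1,-]
e4 deliver 1→3: 3[back,v=1,-]
e5 propose(1,'z'): ·
e6 deliver 1→2: 2[back,v=1,z]
e7 deliver 2→1: ·
e8 deliver 1→3: 3[back,v=1,z]
e9 deliver 3→1: 1[prim,v=1,z]
e10 deliver 1→0: 0[back,v=1,z]
e11 deliver 0→1: ·
e12 timeout(2): 2[prim,v=2,z]
e13 propose(1,'p'): ·
e14 deliver 0→3: ·
e15 propose(1,'r'): ·
e16 deliver 1→3: 3[back,v=1,z,p]
e17 deliver 3→1: ·

1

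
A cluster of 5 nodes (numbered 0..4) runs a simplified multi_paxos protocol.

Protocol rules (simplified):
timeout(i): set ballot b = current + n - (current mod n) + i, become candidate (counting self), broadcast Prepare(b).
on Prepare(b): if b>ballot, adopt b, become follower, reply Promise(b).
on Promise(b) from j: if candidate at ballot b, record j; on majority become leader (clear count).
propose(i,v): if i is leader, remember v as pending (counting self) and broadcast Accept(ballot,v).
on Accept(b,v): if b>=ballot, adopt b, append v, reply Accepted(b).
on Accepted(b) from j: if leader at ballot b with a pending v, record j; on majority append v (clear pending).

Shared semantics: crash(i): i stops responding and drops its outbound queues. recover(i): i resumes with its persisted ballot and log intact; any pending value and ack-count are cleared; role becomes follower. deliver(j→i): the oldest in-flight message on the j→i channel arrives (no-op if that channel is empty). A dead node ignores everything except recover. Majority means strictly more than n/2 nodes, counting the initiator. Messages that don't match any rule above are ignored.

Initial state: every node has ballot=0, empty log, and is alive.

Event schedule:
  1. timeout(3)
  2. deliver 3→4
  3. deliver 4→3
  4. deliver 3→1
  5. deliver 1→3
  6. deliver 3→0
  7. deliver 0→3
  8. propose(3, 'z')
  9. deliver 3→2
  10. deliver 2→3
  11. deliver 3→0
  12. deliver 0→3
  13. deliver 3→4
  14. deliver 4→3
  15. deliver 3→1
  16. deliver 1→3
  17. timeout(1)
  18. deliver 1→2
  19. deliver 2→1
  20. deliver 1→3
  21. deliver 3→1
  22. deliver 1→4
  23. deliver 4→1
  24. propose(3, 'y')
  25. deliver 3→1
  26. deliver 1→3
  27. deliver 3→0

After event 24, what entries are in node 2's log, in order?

[1] timeout(3) → N3(cand b8 [-])
[2] deliver 3→4 → N4(foll b8 [-])
[3] deliver 4→3 → ∅
[4] deliver 3→1 → N1(foll b8 [-])
[5] deliver 1→3 → N3(lead b8 [-])
[6] deliver 3→0 → N0(foll b8 [-])
[7] deliver 0→3 → ∅
[8] propose(3,'z') → ∅
[9] deliver 3→2 → N2(foll b8 [-])
[10] deliver 2→3 → ∅
[11] deliver 3→0 → N0(foll b8 [z])
[12] deliver 0→3 → ∅
[13] deliver 3→4 → N4(foll b8 [z])
[14] deliver 4→3 → N3(lead b8 [z])
[15] deliver 3→1 → N1(foll b8 [z])
[16] deliver 1→3 → ∅
[17] timeout(1) → N1(cand b11 [z])
[18] deliver 1→2 → N2(foll b11 [-])
[19] deliver 2→1 → ∅
[20] deliver 1→3 → N3(foll b11 [z])
[21] deliver 3→1 → N1(lead b11 [z])
[22] deliver 1→4 → N4(foll b11 [z])
[23] deliver 4→1 → ∅
[24] propose(3,'y') → ∅

empty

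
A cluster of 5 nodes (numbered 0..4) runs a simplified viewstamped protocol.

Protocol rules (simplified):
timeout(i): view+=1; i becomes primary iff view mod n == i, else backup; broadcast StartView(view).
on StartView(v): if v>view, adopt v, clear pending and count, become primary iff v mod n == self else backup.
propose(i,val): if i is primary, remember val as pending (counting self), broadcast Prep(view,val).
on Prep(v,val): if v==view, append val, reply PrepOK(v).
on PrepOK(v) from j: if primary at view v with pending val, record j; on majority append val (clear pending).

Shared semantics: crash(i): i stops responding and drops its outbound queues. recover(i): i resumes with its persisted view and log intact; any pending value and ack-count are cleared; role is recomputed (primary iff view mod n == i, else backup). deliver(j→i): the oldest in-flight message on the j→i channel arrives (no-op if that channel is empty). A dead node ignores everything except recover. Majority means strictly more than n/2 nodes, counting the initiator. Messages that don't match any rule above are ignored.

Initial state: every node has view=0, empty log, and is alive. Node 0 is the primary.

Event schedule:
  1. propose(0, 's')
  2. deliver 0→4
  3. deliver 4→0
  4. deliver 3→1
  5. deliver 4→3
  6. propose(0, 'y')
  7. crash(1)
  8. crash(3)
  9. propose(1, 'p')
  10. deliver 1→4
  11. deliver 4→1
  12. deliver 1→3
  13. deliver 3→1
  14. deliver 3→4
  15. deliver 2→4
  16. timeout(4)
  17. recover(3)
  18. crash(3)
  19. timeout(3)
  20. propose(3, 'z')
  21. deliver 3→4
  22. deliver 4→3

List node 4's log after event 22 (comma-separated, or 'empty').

s

after 1 — propose(0,'s'): ·
after 2 — deliver 0→4: n4:back/v0/[s]
after 3 — deliver 4→0: ·
after 4 — deliver 3→1: ·
after 5 — deliver 4→3: ·
after 6 — propose(0,'y'): ·
after 7 — crash(1): n1:✗back/v0/[-]
after 8 — crash(3): n3:✗back/v0/[-]
after 9 — propose(1,'p'): ·
after 10 — deliver 1→4: ·
after 11 — deliver 4→1: ·
after 12 — deliver 1→3: ·
after 13 — deliver 3→1: ·
after 14 — deliver 3→4: ·
after 15 — deliver 2→4: ·
after 16 — timeout(4): n4:back/v1/[s]
after 17 — recover(3): n3:back/v0/[-]
after 18 — crash(3): n3:✗back/v0/[-]
after 19 — timeout(3): ·
after 20 — propose(3,'z'): ·
after 21 — deliver 3→4: ·
after 22 — deliver 4→3: ·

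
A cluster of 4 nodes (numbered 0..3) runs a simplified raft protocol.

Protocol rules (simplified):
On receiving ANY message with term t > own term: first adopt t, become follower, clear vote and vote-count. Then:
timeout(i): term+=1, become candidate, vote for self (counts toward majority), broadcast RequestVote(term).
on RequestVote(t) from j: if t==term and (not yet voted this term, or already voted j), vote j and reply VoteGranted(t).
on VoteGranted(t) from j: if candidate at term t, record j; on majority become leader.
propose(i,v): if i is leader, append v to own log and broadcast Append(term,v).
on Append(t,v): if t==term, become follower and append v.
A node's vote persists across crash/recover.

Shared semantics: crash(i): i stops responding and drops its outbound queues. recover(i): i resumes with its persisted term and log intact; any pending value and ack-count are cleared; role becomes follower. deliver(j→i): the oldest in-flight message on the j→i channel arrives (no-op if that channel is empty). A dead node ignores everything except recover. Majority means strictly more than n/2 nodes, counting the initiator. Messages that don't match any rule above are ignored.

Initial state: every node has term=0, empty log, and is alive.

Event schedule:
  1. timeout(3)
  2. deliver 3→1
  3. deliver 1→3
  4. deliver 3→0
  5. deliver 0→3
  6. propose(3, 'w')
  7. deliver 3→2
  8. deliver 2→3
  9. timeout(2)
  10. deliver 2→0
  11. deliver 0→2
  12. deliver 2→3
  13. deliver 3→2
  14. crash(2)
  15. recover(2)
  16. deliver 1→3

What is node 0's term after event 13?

e1 timeout(3): 3[cand,t=1,-]
e2 deliver 3→1: 1[foll,t=1,-]
e3 deliver 1→3: ·
e4 deliver 3→0: 0[foll,t=1,-]
e5 deliver 0→3: 3[lead,t=1,-]
e6 propose(3,'w'): 3[lead,t=1,w]
e7 deliver 3→2: 2[foll,t=1,-]
e8 deliver 2→3: ·
e9 timeout(2): 2[cand,t=2,-]
e10 deliver 2→0: 0[foll,t=2,-]
e11 deliver 0→2: ·
e12 deliver 2→3: 3[foll,t=2,w]
e13 deliver 3→2: ·

2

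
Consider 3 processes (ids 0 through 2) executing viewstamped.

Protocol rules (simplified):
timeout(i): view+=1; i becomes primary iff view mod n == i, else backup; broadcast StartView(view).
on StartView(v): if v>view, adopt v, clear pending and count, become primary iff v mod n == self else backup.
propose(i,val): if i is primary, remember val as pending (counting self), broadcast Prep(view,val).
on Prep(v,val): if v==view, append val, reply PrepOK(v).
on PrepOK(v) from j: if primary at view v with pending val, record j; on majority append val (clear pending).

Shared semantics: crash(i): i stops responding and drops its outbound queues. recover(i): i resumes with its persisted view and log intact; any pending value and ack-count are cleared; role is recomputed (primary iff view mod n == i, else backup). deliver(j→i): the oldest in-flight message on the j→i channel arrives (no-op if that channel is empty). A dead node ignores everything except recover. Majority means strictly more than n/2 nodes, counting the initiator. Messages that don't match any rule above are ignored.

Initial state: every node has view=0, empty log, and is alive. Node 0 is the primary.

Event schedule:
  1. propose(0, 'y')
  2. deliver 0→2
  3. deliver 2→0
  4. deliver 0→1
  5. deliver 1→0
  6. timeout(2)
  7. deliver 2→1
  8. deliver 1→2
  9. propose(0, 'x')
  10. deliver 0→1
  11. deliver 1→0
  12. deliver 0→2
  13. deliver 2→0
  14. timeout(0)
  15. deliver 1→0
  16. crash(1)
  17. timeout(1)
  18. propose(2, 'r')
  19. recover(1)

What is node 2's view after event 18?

1. propose(0,'y'):  nop
2. deliver 0→2:  <2:back v0 y>
3. deliver 2→0:  <0:prim v0 y>
4. deliver 0→1:  <1:back v0 y>
5. deliver 1→0:  nop
6. timeout(2):  <2:back v1 y>
7. deliver 2→1:  <1:prim v1 y>
8. deliver 1→2:  nop
9. propose(0,'x'):  nop
10. deliver 0→1:  nop
11. deliver 1→0:  nop
12. deliver 0→2:  nop
13. deliver 2→0:  <0:back v1 y>
14. timeout(0):  <0:back v2 y>
15. deliver 1→0:  nop
16. crash(1):  <1:✗prim v1 y>
17. timeout(1):  nop
18. propose(2,'r'):  nop

1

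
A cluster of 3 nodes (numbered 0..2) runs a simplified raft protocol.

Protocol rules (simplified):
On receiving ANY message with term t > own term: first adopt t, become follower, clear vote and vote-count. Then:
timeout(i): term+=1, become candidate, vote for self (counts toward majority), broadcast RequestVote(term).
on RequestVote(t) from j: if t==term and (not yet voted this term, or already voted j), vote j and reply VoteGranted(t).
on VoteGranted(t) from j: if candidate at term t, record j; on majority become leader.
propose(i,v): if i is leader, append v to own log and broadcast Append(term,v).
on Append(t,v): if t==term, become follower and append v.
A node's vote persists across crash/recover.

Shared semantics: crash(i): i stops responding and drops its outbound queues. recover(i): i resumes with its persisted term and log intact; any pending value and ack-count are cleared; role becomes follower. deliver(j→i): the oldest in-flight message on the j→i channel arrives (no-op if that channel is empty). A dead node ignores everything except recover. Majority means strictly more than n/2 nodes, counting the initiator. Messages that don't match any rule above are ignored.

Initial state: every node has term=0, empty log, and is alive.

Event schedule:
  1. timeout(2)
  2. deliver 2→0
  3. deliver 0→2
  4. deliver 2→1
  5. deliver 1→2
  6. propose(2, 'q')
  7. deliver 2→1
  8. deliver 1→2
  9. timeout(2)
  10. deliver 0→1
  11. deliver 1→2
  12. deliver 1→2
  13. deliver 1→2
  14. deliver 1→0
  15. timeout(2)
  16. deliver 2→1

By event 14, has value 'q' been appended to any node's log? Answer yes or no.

yes

[1] timeout(2) → N2(cand t1 [-])
[2] deliver 2→0 → N0(foll t1 [-])
[3] deliver 0→2 → N2(lead t1 [-])
[4] deliver 2→1 → N1(foll t1 [-])
[5] deliver 1→2 → ∅
[6] propose(2,'q') → N2(lead t1 [q])
[7] deliver 2→1 → N1(foll t1 [q])
[8] deliver 1→2 → ∅
[9] timeout(2) → N2(cand t2 [q])
[10] deliver 0→1 → ∅
[11] deliver 1→2 → ∅
[12] deliver 1→2 → ∅
[13] deliver 1→2 → ∅
[14] deliver 1→0 → ∅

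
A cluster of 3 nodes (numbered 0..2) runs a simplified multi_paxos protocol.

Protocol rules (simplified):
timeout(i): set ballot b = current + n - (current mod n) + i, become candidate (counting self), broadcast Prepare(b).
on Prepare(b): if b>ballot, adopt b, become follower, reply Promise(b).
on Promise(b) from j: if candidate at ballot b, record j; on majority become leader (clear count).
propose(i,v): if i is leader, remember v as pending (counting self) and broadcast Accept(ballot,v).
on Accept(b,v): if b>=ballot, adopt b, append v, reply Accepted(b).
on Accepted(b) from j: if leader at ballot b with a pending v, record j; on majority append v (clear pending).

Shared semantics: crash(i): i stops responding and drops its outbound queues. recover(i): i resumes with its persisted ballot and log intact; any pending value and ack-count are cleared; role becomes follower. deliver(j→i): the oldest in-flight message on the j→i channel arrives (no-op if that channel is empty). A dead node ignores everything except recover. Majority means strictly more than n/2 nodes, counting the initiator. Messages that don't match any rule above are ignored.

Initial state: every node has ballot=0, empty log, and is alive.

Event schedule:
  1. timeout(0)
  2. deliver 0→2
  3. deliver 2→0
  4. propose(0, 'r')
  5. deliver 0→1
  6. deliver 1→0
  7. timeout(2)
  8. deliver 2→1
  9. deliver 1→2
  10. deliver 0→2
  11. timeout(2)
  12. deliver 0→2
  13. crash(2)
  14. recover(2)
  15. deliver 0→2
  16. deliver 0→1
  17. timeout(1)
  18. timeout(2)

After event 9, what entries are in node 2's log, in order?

empty

[1] timeout(0) → N0(cand b3 [-])
[2] deliver 0→2 → N2(foll b3 [-])
[3] deliver 2→0 → N0(lead b3 [-])
[4] propose(0,'r') → ∅
[5] deliver 0→1 → N1(foll b3 [-])
[6] deliver 1→0 → ∅
[7] timeout(2) → N2(cand b8 [-])
[8] deliver 2→1 → N1(foll b8 [-])
[9] deliver 1→2 → N2(lead b8 [-])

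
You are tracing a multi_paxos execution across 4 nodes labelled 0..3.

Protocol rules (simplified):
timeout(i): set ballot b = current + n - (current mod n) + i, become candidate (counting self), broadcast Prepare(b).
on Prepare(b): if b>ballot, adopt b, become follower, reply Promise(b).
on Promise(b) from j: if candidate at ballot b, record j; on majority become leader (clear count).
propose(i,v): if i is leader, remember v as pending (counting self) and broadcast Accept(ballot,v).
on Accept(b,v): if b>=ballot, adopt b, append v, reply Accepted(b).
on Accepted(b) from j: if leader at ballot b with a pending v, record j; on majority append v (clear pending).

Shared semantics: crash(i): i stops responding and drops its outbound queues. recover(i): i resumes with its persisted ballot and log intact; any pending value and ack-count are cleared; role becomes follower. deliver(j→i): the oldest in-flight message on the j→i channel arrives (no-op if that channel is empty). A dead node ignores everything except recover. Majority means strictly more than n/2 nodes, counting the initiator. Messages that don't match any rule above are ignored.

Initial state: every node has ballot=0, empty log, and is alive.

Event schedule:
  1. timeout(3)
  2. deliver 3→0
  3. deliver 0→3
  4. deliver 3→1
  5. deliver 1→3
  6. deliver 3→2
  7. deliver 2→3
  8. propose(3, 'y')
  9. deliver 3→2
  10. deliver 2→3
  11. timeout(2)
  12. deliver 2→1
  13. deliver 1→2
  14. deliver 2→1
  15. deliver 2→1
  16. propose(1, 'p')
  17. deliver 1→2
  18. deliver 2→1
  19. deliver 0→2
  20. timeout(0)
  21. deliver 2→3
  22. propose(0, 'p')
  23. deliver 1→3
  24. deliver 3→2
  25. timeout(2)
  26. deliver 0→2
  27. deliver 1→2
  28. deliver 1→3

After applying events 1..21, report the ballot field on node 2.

step 1 timeout(3): 3={cand,b=7,log=-}
step 2 deliver 3→0: 0={foll,b=7,log=-}
step 3 deliver 0→3: —
step 4 deliver 3→1: 1={foll,b=7,log=-}
step 5 deliver 1→3: 3={lead,b=7,log=-}
step 6 deliver 3→2: 2={foll,b=7,log=-}
step 7 deliver 2→3: —
step 8 propose(3,'y'): —
step 9 deliver 3→2: 2={foll,b=7,log=y}
step 10 deliver 2→3: —
step 11 timeout(2): 2={cand,b=10,log=y}
step 12 deliver 2→1: 1={foll,b=10,log=-}
step 13 deliver 1→2: —
step 14 deliver 2→1: —
step 15 deliver 2→1: —
step 16 propose(1,'p'): —
step 17 deliver 1→2: —
step 18 deliver 2→1: —
step 19 deliver 0→2: —
step 20 timeout(0): 0={cand,b=8,log=-}
step 21 deliver 2→3: 3={foll,b=10,log=-}

10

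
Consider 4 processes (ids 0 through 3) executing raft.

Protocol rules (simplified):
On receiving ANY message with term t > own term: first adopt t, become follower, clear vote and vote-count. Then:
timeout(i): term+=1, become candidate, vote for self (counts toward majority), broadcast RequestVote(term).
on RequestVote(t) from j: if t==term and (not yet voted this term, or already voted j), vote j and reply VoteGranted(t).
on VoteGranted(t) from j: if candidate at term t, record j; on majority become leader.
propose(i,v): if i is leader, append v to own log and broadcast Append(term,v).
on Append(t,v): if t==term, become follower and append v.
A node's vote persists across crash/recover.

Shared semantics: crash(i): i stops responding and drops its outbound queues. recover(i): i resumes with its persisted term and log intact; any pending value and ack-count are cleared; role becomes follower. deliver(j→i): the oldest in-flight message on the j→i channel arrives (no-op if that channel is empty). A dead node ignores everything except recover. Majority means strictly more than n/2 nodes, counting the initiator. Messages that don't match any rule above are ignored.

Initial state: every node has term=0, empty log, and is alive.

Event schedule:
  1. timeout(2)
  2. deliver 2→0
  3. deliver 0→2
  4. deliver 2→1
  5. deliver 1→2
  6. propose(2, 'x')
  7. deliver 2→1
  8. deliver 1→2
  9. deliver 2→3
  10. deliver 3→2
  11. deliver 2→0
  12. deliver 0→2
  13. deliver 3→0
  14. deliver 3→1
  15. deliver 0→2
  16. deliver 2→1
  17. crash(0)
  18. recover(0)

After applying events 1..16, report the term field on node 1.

1

after 1 — timeout(2): n2:cand/t1/[-]
after 2 — deliver 2→0: n0:foll/t1/[-]
after 3 — deliver 0→2: ·
after 4 — deliver 2→1: n1:foll/t1/[-]
after 5 — deliver 1→2: n2:lead/t1/[-]
after 6 — propose(2,'x'): n2:lead/t1/[x]
after 7 — deliver 2→1: n1:foll/t1/[x]
after 8 — deliver 1→2: ·
after 9 — deliver 2→3: n3:foll/t1/[-]
after 10 — deliver 3→2: ·
after 11 — deliver 2→0: n0:foll/t1/[x]
after 12 — deliver 0→2: ·
after 13 — deliver 3→0: ·
after 14 — deliver 3→1: ·
after 15 — deliver 0→2: ·
after 16 — deliver 2→1: ·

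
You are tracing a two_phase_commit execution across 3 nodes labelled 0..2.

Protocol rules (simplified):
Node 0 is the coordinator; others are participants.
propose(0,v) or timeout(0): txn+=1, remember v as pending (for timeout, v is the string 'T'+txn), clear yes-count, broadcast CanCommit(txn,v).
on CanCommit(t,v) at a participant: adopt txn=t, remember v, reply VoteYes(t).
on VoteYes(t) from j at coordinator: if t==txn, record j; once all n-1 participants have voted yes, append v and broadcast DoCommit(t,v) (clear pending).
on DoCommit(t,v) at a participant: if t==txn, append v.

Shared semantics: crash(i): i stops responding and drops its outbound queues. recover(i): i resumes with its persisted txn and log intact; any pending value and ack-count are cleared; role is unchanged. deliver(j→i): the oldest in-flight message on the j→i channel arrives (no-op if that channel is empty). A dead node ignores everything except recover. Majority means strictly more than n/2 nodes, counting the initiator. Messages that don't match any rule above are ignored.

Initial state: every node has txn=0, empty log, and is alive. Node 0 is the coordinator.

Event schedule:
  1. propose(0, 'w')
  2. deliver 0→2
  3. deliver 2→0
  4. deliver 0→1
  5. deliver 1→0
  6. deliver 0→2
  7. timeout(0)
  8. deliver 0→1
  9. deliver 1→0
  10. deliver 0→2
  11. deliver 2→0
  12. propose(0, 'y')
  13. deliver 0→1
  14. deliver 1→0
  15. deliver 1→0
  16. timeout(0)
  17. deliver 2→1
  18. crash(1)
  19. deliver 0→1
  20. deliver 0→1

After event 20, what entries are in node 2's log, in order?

[1] propose(0,'w') → N0(coor t1 [-])
[2] deliver 0→2 → N2(part t1 [-])
[3] deliver 2→0 → ∅
[4] deliver 0→1 → N1(part t1 [-])
[5] deliver 1→0 → N0(coor t1 [w])
[6] deliver 0→2 → N2(part t1 [w])
[7] timeout(0) → N0(coor t2 [w])
[8] deliver 0→1 → N1(part t1 [w])
[9] deliver 1→0 → ∅
[10] deliver 0→2 → N2(part t2 [w])
[11] deliver 2→0 → ∅
[12] propose(0,'y') → N0(coor t3 [w])
[13] deliver 0→1 → N1(part t2 [w])
[14] deliver 1→0 → ∅
[15] deliver 1→0 → ∅
[16] timeout(0) → N0(coor t4 [w])
[17] deliver 2→1 → ∅
[18] crash(1) → N1(✗part t2 [w])
[19] deliver 0→1 → ∅
[20] deliver 0→1 → ∅

w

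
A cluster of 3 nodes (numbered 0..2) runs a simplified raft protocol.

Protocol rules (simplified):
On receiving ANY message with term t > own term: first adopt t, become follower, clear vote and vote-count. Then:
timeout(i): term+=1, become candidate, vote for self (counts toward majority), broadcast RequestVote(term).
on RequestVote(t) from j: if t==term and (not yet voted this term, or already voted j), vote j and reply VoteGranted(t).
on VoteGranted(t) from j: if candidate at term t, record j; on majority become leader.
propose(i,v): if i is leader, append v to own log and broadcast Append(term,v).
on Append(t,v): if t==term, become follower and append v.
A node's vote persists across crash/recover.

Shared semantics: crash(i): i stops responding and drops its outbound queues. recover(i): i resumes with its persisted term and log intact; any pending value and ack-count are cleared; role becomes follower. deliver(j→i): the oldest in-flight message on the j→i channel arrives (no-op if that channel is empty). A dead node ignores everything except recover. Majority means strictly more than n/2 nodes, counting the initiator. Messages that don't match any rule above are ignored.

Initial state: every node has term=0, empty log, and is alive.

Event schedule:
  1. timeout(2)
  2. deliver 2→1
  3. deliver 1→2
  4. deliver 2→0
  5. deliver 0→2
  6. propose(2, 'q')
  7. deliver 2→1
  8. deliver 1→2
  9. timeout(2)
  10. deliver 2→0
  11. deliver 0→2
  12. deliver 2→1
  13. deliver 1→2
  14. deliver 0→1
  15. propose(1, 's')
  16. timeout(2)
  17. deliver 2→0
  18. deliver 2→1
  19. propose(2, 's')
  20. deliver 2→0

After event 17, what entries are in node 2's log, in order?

e1 timeout(2): 2[cand,t=1,-]
e2 deliver 2→1: 1[foll,t=1,-]
e3 deliver 1→2: 2[lead,t=1,-]
e4 deliver 2→0: 0[foll,t=1,-]
e5 deliver 0→2: ·
e6 propose(2,'q'): 2[lead,t=1,q]
e7 deliver 2→1: 1[foll,t=1,q]
e8 deliver 1→2: ·
e9 timeout(2): 2[cand,t=2,q]
e10 deliver 2→0: 0[foll,t=1,q]
e11 deliver 0→2: ·
e12 deliver 2→1: 1[foll,t=2,q]
e13 deliver 1→2: 2[lead,t=2,q]
e14 deliver 0→1: ·
e15 propose(1,'s'): ·
e16 timeout(2): 2[cand,t=3,q]
e17 deliver 2→0: 0[foll,t=2,q]

q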